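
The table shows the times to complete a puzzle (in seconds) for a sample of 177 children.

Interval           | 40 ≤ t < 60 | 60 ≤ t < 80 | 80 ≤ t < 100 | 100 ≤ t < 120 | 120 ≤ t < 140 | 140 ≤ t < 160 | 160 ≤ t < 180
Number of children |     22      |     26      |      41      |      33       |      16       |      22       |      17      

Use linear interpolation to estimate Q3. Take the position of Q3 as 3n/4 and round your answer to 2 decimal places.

133.44

Cumulative frequencies: 22, 48, 89, 122, 138, 160, 177
n = 177; position = 3n/4 = 132.75.
This falls in the class 120 ≤ t < 140: L = 120, F = 122, f = 16, h = 20.
Upper quartile ≈ 120 + ((132.75 − 122) / 16) × 20 = 133.4375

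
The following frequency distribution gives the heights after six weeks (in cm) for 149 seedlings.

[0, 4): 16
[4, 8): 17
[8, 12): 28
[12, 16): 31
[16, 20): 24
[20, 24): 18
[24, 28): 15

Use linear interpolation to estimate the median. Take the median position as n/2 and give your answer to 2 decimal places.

Cumulative frequencies: 16, 33, 61, 92, 116, 134, 149
n = 149; position = n/2 = 74.5.
This falls in the class [12, 16): L = 12, F = 61, f = 31, h = 4.
Median ≈ 12 + ((74.5 − 61) / 31) × 4 = 13.7419

13.74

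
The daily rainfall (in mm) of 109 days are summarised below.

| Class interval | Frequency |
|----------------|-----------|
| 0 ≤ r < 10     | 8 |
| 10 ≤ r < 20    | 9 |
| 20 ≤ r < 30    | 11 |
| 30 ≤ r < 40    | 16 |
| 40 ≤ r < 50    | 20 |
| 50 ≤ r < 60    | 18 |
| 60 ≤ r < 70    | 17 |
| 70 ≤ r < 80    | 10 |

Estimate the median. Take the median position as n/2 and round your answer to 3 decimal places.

Cumulative frequencies: 8, 17, 28, 44, 64, 82, 99, 109
n = 109; position = n/2 = 54.5.
This falls in the class 40 ≤ r < 50: L = 40, F = 44, f = 20, h = 10.
Median ≈ 40 + ((54.5 − 44) / 20) × 10 = 45.2500

45.250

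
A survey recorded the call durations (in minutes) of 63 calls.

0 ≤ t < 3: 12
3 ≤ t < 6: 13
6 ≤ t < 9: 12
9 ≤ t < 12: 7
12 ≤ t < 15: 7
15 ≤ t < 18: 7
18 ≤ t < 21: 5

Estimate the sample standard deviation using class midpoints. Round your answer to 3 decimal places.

5.767

Midpoints: 1.5, 4.5, 7.5, 10.5, 13.5, 16.5, 19.5
n = 63, Σfm = 547.5, mean = 8.6905
Σfm² = 6819.75
Σf(m − x̄)² = Σfm² − (Σfm)²/n = 6819.75 − 547.5²/63 = 2061.7143
Sample variance = 2061.7143 / 62 = 33.2535
Standard deviation = √33.2535 = 5.7666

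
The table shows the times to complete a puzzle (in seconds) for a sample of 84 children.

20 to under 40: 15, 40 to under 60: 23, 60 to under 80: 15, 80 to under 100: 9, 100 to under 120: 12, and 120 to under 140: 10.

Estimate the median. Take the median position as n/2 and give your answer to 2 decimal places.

65.33

Cumulative frequencies: 15, 38, 53, 62, 74, 84
n = 84; position = n/2 = 42.
This falls in the class 60 to under 80: L = 60, F = 38, f = 15, h = 20.
Median ≈ 60 + ((42 − 38) / 15) × 20 = 65.3333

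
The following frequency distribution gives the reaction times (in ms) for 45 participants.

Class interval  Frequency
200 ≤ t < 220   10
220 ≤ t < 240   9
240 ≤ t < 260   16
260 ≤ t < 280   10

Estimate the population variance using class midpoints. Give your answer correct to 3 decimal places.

453.136

Midpoints: 210, 230, 250, 270
n = 45, Σfm = 10870, mean = 241.5556
Σfm² = 2646100
Σf(m − x̄)² = Σfm² − (Σfm)²/n = 2646100 − 10870²/45 = 20391.1111
Population variance = 20391.1111 / 45 = 453.1358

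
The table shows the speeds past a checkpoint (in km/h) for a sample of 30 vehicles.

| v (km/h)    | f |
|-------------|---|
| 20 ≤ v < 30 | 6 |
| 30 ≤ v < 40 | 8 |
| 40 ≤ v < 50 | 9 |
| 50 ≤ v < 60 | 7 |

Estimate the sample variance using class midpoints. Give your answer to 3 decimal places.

115.057

Midpoints: 25, 35, 45, 55
n = 30, Σfm = 1220, mean = 40.6667
Σfm² = 52950
Σf(m − x̄)² = Σfm² − (Σfm)²/n = 52950 − 1220²/30 = 3336.6667
Sample variance = 3336.6667 / 29 = 115.0575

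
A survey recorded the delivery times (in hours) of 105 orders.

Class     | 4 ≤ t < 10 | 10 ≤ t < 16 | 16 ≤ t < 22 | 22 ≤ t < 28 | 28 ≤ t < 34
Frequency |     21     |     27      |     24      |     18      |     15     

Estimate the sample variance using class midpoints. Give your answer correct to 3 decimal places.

63.969

Midpoints: 7, 13, 19, 25, 31
n = 105, Σfm = 1869, mean = 17.8000
Σfm² = 39921
Σf(m − x̄)² = Σfm² − (Σfm)²/n = 39921 − 1869²/105 = 6652.8000
Sample variance = 6652.8000 / 104 = 63.9692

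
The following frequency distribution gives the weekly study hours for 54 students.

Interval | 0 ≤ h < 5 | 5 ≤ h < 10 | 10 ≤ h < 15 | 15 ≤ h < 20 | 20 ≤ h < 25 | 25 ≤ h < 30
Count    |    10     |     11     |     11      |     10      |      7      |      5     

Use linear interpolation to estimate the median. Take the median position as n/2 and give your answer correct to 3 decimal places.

12.727

Cumulative frequencies: 10, 21, 32, 42, 49, 54
n = 54; position = n/2 = 27.
This falls in the class 10 ≤ h < 15: L = 10, F = 21, f = 11, h = 5.
Median ≈ 10 + ((27 − 21) / 11) × 5 = 12.7273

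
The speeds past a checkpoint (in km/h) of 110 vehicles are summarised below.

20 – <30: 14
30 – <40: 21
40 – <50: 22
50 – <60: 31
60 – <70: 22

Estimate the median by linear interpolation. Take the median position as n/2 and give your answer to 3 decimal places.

Cumulative frequencies: 14, 35, 57, 88, 110
n = 110; position = n/2 = 55.
This falls in the class 40 – <50: L = 40, F = 35, f = 22, h = 10.
Median ≈ 40 + ((55 − 35) / 22) × 10 = 49.0909

49.091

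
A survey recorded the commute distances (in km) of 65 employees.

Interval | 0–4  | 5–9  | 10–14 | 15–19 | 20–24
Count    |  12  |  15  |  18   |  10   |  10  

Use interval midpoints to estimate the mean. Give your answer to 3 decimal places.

11.308

Midpoints: 2, 7, 12, 17, 22
Σfm = 12×2 + 15×7 + 18×12 + 10×17 + 10×22 = 735
n = Σf = 65
Mean = 735 / 65 = 11.3077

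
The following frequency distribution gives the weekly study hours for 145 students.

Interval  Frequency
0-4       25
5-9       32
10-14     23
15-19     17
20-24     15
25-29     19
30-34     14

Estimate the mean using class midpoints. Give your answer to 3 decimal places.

14.690

Midpoints: 2, 7, 12, 17, 22, 27, 32
Σfm = 25×2 + 32×7 + 23×12 + 17×17 + 15×22 + 19×27 + 14×32 = 2130
n = Σf = 145
Mean = 2130 / 145 = 14.6897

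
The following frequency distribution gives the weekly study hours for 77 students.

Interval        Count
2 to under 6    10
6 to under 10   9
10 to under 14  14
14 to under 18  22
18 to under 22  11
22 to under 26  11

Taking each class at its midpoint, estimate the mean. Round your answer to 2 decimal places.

Midpoints: 4, 8, 12, 16, 20, 24
Σfm = 10×4 + 9×8 + 14×12 + 22×16 + 11×20 + 11×24 = 1116
n = Σf = 77
Mean = 1116 / 77 = 14.4935

14.49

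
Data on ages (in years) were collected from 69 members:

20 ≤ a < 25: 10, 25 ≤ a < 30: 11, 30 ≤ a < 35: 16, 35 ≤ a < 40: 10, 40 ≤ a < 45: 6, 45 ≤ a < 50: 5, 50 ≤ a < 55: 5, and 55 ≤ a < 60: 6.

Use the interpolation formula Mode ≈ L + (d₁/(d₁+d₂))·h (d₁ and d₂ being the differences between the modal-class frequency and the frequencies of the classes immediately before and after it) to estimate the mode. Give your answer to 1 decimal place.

Modal class: 30 ≤ a < 35 (highest frequency 16).
d₁ = 16 − 11 = 5, d₂ = 16 − 10 = 6
Mode ≈ 30 + (5/(5+6)) × 5 = 30 + 2.2727 = 32.2727

32.3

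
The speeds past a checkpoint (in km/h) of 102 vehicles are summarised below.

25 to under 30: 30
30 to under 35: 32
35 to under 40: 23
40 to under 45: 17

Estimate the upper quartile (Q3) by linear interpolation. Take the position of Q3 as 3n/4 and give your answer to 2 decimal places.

Cumulative frequencies: 30, 62, 85, 102
n = 102; position = 3n/4 = 76.5.
This falls in the class 35 to under 40: L = 35, F = 62, f = 23, h = 5.
Upper quartile ≈ 35 + ((76.5 − 62) / 23) × 5 = 38.1522

38.15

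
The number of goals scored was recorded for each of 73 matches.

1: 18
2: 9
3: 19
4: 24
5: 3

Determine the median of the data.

Cumulative frequencies: 18, 27, 46, 70, 73
n = 73, so the median is the value in position (n+1)/2 = 37.
Position 37 falls at value 3.

3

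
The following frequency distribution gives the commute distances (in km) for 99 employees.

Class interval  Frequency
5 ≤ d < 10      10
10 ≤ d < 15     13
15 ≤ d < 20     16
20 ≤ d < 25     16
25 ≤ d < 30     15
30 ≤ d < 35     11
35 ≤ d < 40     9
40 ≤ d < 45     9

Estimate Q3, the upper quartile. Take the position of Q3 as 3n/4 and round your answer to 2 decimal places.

Cumulative frequencies: 10, 23, 39, 55, 70, 81, 90, 99
n = 99; position = 3n/4 = 74.25.
This falls in the class 30 ≤ d < 35: L = 30, F = 70, f = 11, h = 5.
Upper quartile ≈ 30 + ((74.25 − 70) / 11) × 5 = 31.9318

31.93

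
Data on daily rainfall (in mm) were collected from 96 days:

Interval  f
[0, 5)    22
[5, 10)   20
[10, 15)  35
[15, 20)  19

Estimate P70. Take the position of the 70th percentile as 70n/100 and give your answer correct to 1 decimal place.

13.6

Cumulative frequencies: 22, 42, 77, 96
n = 96; position = 70n/100 = 67.2.
This falls in the class [10, 15): L = 10, F = 42, f = 35, h = 5.
70th percentile ≈ 10 + ((67.2 − 42) / 35) × 5 = 13.6000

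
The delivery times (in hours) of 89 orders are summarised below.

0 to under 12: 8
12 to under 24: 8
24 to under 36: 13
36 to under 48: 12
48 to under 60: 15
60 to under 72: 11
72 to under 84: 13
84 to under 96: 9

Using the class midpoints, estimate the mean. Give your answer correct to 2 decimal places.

49.96

Midpoints: 6, 18, 30, 42, 54, 66, 78, 90
Σfm = 8×6 + 8×18 + 13×30 + 12×42 + 15×54 + 11×66 + 13×78 + 9×90 = 4446
n = Σf = 89
Mean = 4446 / 89 = 49.9551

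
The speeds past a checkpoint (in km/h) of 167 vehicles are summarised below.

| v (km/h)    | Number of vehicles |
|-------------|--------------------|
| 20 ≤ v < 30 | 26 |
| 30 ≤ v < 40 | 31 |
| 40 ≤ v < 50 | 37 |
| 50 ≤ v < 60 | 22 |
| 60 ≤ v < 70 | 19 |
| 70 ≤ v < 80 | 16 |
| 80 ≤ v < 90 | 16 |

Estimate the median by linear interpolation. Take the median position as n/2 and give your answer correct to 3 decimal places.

Cumulative frequencies: 26, 57, 94, 116, 135, 151, 167
n = 167; position = n/2 = 83.5.
This falls in the class 40 ≤ v < 50: L = 40, F = 57, f = 37, h = 10.
Median ≈ 40 + ((83.5 − 57) / 37) × 10 = 47.1622

47.162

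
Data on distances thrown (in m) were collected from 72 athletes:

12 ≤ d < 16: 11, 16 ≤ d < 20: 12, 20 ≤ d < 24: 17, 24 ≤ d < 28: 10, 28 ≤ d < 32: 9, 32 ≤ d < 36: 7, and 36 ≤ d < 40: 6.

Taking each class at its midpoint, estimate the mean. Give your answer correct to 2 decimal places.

24.17

Midpoints: 14, 18, 22, 26, 30, 34, 38
Σfm = 11×14 + 12×18 + 17×22 + 10×26 + 9×30 + 7×34 + 6×38 = 1740
n = Σf = 72
Mean = 1740 / 72 = 24.1667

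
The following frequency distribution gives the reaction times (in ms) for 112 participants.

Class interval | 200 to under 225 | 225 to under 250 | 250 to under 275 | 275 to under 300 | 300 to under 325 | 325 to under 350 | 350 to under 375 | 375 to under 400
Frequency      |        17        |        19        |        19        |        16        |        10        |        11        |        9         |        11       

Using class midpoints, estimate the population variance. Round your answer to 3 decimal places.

3118.174

Midpoints: 212.5, 237.5, 262.5, 287.5, 312.5, 337.5, 362.5, 387.5
n = 112, Σfm = 32075, mean = 286.3839
Σfm² = 9535000
Σf(m − x̄)² = Σfm² − (Σfm)²/n = 9535000 − 32075²/112 = 349235.4911
Population variance = 349235.4911 / 112 = 3118.1740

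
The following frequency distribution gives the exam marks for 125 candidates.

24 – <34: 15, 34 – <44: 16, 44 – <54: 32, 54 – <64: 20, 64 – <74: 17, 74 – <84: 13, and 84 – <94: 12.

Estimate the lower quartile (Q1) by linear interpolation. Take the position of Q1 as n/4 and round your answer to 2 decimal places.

Cumulative frequencies: 15, 31, 63, 83, 100, 113, 125
n = 125; position = n/4 = 31.25.
This falls in the class 44 – <54: L = 44, F = 31, f = 32, h = 10.
Lower quartile ≈ 44 + ((31.25 − 31) / 32) × 10 = 44.0781

44.08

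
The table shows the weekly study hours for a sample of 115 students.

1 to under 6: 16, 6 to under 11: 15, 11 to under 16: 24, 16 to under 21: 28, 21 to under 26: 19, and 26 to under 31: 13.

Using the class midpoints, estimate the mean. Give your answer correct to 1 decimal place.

Midpoints: 3.5, 8.5, 13.5, 18.5, 23.5, 28.5
Σfm = 16×3.5 + 15×8.5 + 24×13.5 + 28×18.5 + 19×23.5 + 13×28.5 = 1842.5
n = Σf = 115
Mean = 1842.5 / 115 = 16.0217

16.0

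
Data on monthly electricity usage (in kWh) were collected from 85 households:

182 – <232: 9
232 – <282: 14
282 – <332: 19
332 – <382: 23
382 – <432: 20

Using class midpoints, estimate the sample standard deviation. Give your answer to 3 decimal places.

64.939

Midpoints: 207, 257, 307, 357, 407
n = 85, Σfm = 27645, mean = 325.2353
Σfm² = 9345365
Σf(m − x̄)² = Σfm² − (Σfm)²/n = 9345365 − 27645²/85 = 354235.2941
Sample variance = 354235.2941 / 84 = 4217.0868
Standard deviation = √4217.0868 = 64.9391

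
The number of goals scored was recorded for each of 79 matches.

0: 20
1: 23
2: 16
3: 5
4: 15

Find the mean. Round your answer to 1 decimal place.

1.6

Values: 0, 1, 2, 3, 4
Σfx = 20×0 + 23×1 + 16×2 + 5×3 + 15×4 = 130
n = Σf = 79
Mean = 130 / 79 = 1.6456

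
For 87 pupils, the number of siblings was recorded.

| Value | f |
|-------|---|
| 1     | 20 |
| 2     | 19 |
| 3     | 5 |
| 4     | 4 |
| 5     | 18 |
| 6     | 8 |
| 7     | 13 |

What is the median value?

Cumulative frequencies: 20, 39, 44, 48, 66, 74, 87
n = 87, so the median is the value in position (n+1)/2 = 44.
Position 44 falls at value 3.

3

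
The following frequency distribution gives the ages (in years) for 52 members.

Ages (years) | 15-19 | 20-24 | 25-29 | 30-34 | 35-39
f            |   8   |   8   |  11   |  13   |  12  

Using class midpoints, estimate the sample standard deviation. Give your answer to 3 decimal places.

6.922

Midpoints: 17, 22, 27, 32, 37
n = 52, Σfm = 1469, mean = 28.2500
Σfm² = 43943
Σf(m − x̄)² = Σfm² − (Σfm)²/n = 43943 − 1469²/52 = 2443.7500
Sample variance = 2443.7500 / 51 = 47.9167
Standard deviation = √47.9167 = 6.9222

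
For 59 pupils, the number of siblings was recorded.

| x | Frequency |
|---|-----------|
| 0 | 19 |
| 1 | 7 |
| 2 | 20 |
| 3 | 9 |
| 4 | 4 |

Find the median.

2

Cumulative frequencies: 19, 26, 46, 55, 59
n = 59, so the median is the value in position (n+1)/2 = 30.
Position 30 falls at value 2.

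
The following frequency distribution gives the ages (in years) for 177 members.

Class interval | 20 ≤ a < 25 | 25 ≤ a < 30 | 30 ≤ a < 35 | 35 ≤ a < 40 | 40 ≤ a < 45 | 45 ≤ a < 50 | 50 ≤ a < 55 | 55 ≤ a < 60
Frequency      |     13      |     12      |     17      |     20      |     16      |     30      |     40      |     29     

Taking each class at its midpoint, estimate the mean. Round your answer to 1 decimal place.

44.1

Midpoints: 22.5, 27.5, 32.5, 37.5, 42.5, 47.5, 52.5, 57.5
Σfm = 13×22.5 + 12×27.5 + 17×32.5 + 20×37.5 + 16×42.5 + 30×47.5 + 40×52.5 + 29×57.5 = 7797.5
n = Σf = 177
Mean = 7797.5 / 177 = 44.0537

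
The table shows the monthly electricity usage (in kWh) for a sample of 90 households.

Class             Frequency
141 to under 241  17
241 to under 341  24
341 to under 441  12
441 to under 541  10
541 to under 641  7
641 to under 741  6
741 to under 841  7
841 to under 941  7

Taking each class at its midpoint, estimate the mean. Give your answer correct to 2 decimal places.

443.22

Midpoints: 191, 291, 391, 491, 591, 691, 791, 891
Σfm = 17×191 + 24×291 + 12×391 + 10×491 + 7×591 + 6×691 + 7×791 + 7×891 = 39890
n = Σf = 90
Mean = 39890 / 90 = 443.2222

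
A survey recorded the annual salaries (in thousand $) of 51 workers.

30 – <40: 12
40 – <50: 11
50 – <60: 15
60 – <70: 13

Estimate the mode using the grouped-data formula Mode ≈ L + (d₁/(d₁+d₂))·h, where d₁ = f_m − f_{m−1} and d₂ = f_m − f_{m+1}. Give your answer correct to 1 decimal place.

56.7

Modal class: 50 – <60 (highest frequency 15).
d₁ = 15 − 11 = 4, d₂ = 15 − 13 = 2
Mode ≈ 50 + (4/(4+2)) × 10 = 50 + 6.6667 = 56.6667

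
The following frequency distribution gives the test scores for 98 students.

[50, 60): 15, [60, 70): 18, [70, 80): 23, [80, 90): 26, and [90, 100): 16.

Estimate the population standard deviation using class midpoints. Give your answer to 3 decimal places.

Midpoints: 55, 65, 75, 85, 95
n = 98, Σfm = 7450, mean = 76.0204
Σfm² = 583050
Σf(m − x̄)² = Σfm² − (Σfm)²/n = 583050 − 7450²/98 = 16697.9592
Population variance = 16697.9592 / 98 = 170.3873
Standard deviation = √170.3873 = 13.0533

13.053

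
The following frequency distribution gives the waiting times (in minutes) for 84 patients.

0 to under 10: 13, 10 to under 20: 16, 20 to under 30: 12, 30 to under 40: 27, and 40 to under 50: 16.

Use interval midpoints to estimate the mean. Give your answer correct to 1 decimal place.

Midpoints: 5, 15, 25, 35, 45
Σfm = 13×5 + 16×15 + 12×25 + 27×35 + 16×45 = 2270
n = Σf = 84
Mean = 2270 / 84 = 27.0238

27.0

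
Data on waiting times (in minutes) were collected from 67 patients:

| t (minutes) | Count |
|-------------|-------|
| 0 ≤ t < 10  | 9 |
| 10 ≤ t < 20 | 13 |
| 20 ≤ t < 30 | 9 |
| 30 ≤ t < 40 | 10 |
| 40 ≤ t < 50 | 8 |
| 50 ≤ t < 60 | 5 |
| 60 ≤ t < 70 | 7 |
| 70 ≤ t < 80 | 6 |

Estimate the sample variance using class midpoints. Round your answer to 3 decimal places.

Midpoints: 5, 15, 25, 35, 45, 55, 65, 75
n = 67, Σfm = 2355, mean = 35.1493
Σfm² = 115675
Σf(m − x̄)² = Σfm² − (Σfm)²/n = 115675 − 2355²/67 = 32898.5075
Sample variance = 32898.5075 / 66 = 498.4622

498.462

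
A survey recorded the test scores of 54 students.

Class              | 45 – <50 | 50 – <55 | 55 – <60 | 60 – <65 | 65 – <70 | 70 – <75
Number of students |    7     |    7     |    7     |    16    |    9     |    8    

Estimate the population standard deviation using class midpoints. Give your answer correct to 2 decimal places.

Midpoints: 47.5, 52.5, 57.5, 62.5, 67.5, 72.5
n = 54, Σfm = 3290, mean = 60.9259
Σfm² = 203787.5
Σf(m − x̄)² = Σfm² − (Σfm)²/n = 203787.5 − 3290²/54 = 3341.2037
Population variance = 3341.2037 / 54 = 61.8741
Standard deviation = √61.8741 = 7.8660

7.87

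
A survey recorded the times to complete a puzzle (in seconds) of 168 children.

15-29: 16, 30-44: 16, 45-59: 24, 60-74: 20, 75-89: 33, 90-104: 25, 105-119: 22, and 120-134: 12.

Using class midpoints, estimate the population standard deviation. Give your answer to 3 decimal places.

Midpoints: 22, 37, 52, 67, 82, 97, 112, 127
n = 168, Σfm = 12651, mean = 75.3036
Σfm² = 1110957
Σf(m − x̄)² = Σfm² − (Σfm)²/n = 1110957 − 12651²/168 = 158291.5179
Population variance = 158291.5179 / 168 = 942.2114
Standard deviation = √942.2114 = 30.6955

30.695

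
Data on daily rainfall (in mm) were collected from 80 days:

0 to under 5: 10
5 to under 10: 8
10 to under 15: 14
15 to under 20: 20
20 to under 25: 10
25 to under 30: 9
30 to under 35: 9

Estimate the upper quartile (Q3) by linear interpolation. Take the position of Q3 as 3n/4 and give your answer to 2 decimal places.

24.00

Cumulative frequencies: 10, 18, 32, 52, 62, 71, 80
n = 80; position = 3n/4 = 60.
This falls in the class 20 to under 25: L = 20, F = 52, f = 10, h = 5.
Upper quartile ≈ 20 + ((60 − 52) / 10) × 5 = 24.0000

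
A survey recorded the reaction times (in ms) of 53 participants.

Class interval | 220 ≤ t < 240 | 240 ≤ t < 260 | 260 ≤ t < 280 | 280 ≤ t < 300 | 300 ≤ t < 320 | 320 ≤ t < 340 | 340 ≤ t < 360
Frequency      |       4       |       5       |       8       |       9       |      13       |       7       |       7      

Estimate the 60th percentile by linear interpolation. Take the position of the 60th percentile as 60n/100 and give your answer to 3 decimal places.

308.923

Cumulative frequencies: 4, 9, 17, 26, 39, 46, 53
n = 53; position = 60n/100 = 31.8.
This falls in the class 300 ≤ t < 320: L = 300, F = 26, f = 13, h = 20.
60th percentile ≈ 300 + ((31.8 − 26) / 13) × 20 = 308.9231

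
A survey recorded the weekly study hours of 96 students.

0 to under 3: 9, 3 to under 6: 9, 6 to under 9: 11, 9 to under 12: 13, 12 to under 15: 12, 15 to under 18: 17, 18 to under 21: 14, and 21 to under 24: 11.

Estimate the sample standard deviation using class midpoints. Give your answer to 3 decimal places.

Midpoints: 1.5, 4.5, 7.5, 10.5, 13.5, 16.5, 19.5, 22.5
n = 96, Σfm = 1236, mean = 12.8750
Σfm² = 19962
Σf(m − x̄)² = Σfm² − (Σfm)²/n = 19962 − 1236²/96 = 4048.5000
Sample variance = 4048.5000 / 95 = 42.6158
Standard deviation = √42.6158 = 6.5281

6.528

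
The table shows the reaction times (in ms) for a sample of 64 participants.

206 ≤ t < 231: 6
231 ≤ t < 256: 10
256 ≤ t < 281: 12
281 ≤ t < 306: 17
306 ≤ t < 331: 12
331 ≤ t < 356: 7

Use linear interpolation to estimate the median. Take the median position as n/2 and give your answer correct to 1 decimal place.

286.9

Cumulative frequencies: 6, 16, 28, 45, 57, 64
n = 64; position = n/2 = 32.
This falls in the class 281 ≤ t < 306: L = 281, F = 28, f = 17, h = 25.
Median ≈ 281 + ((32 − 28) / 17) × 25 = 286.8824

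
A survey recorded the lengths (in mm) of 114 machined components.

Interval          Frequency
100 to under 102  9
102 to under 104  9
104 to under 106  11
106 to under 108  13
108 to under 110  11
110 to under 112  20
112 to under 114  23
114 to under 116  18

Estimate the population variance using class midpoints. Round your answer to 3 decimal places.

Midpoints: 101, 103, 105, 107, 109, 111, 113, 115
n = 114, Σfm = 12470, mean = 109.3860
Σfm² = 1366250
Σf(m − x̄)² = Σfm² − (Σfm)²/n = 1366250 − 12470²/114 = 2207.0175
Population variance = 2207.0175 / 114 = 19.3598

19.360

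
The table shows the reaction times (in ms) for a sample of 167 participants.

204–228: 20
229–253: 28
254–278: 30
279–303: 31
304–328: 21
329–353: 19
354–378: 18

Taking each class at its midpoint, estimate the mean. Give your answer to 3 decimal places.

286.060

Midpoints: 216, 241, 266, 291, 316, 341, 366
Σfm = 20×216 + 28×241 + 30×266 + 31×291 + 21×316 + 19×341 + 18×366 = 47772
n = Σf = 167
Mean = 47772 / 167 = 286.0599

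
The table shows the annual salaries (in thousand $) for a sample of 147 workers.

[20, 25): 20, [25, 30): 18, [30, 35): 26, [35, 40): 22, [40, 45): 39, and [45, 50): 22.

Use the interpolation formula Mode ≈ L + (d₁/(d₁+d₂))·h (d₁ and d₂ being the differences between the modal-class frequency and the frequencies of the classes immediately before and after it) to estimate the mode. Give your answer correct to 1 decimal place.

Modal class: [40, 45) (highest frequency 39).
d₁ = 39 − 22 = 17, d₂ = 39 − 22 = 17
Mode ≈ 40 + (17/(17+17)) × 5 = 40 + 2.5000 = 42.5000

42.5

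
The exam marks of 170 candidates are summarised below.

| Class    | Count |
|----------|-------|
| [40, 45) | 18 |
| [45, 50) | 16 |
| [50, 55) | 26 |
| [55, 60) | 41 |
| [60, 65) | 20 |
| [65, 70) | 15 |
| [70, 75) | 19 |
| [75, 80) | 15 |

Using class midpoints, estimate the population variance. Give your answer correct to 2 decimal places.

Midpoints: 42.5, 47.5, 52.5, 57.5, 62.5, 67.5, 72.5, 77.5
n = 170, Σfm = 10050, mean = 59.1176
Σfm² = 612262.5
Σf(m − x̄)² = Σfm² − (Σfm)²/n = 612262.5 − 10050²/170 = 18130.1471
Population variance = 18130.1471 / 170 = 106.6479

106.65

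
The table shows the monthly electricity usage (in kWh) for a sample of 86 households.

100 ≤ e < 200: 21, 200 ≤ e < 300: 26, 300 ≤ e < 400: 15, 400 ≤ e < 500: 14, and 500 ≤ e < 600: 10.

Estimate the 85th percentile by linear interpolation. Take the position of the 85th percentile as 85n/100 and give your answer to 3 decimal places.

Cumulative frequencies: 21, 47, 62, 76, 86
n = 86; position = 85n/100 = 73.1.
This falls in the class 400 ≤ e < 500: L = 400, F = 62, f = 14, h = 100.
85th percentile ≈ 400 + ((73.1 − 62) / 14) × 100 = 479.2857

479.286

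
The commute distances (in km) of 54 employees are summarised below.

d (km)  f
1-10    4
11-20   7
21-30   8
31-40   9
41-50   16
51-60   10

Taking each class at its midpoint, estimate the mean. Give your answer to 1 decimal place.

Midpoints: 5.5, 15.5, 25.5, 35.5, 45.5, 55.5
Σfm = 4×5.5 + 7×15.5 + 8×25.5 + 9×35.5 + 16×45.5 + 10×55.5 = 1937
n = Σf = 54
Mean = 1937 / 54 = 35.8704

35.9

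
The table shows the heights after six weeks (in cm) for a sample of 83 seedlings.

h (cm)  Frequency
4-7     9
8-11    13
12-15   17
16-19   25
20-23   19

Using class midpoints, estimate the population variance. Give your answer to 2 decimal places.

26.54

Midpoints: 5.5, 9.5, 13.5, 17.5, 21.5
n = 83, Σfm = 1248.5, mean = 15.0422
Σfm² = 20982.75
Σf(m − x̄)² = Σfm² − (Σfm)²/n = 20982.75 − 1248.5²/83 = 2202.6024
Population variance = 2202.6024 / 83 = 26.5374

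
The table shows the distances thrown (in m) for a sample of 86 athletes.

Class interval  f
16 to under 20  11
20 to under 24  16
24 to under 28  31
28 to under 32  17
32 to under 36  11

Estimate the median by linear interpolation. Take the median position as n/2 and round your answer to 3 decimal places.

26.065

Cumulative frequencies: 11, 27, 58, 75, 86
n = 86; position = n/2 = 43.
This falls in the class 24 to under 28: L = 24, F = 27, f = 31, h = 4.
Median ≈ 24 + ((43 − 27) / 31) × 4 = 26.0645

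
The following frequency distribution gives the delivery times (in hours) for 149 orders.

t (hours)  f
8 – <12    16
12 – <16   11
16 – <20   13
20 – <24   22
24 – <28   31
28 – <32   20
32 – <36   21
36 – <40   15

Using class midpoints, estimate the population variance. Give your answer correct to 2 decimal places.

Midpoints: 10, 14, 18, 22, 26, 30, 34, 38
n = 149, Σfm = 3722, mean = 24.9799
Σfm² = 103508
Σf(m − x̄)² = Σfm² − (Σfm)²/n = 103508 − 3722²/149 = 10532.9396
Population variance = 10532.9396 / 149 = 70.6909

70.69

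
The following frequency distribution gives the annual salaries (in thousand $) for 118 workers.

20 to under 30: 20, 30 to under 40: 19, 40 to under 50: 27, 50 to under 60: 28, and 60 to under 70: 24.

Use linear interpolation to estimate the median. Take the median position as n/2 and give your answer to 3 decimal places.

47.407

Cumulative frequencies: 20, 39, 66, 94, 118
n = 118; position = n/2 = 59.
This falls in the class 40 to under 50: L = 40, F = 39, f = 27, h = 10.
Median ≈ 40 + ((59 − 39) / 27) × 10 = 47.4074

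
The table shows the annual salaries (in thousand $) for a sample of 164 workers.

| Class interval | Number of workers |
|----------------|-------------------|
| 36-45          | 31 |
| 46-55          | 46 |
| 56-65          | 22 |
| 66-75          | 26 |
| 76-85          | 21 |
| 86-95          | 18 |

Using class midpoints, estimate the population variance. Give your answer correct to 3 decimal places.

268.783

Midpoints: 40.5, 50.5, 60.5, 70.5, 80.5, 90.5
n = 164, Σfm = 10062, mean = 61.3537
Σfm² = 661421
Σf(m − x̄)² = Σfm² − (Σfm)²/n = 661421 − 10062²/164 = 44080.4878
Population variance = 44080.4878 / 164 = 268.7835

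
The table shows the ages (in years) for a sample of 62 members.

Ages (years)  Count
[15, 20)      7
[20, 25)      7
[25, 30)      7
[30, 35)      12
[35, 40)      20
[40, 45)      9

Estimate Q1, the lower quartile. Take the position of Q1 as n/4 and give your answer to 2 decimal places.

26.07

Cumulative frequencies: 7, 14, 21, 33, 53, 62
n = 62; position = n/4 = 15.5.
This falls in the class [25, 30): L = 25, F = 14, f = 7, h = 5.
Lower quartile ≈ 25 + ((15.5 − 14) / 7) × 5 = 26.0714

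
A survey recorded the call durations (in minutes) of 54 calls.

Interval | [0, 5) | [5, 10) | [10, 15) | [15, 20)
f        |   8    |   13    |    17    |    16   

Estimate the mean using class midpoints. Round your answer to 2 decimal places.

11.30

Midpoints: 2.5, 7.5, 12.5, 17.5
Σfm = 8×2.5 + 13×7.5 + 17×12.5 + 16×17.5 = 610
n = Σf = 54
Mean = 610 / 54 = 11.2963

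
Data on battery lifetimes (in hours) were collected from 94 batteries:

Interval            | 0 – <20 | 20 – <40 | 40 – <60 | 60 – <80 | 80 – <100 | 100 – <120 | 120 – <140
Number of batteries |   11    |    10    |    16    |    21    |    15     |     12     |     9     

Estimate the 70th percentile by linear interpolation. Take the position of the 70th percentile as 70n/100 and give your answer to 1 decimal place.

90.4

Cumulative frequencies: 11, 21, 37, 58, 73, 85, 94
n = 94; position = 70n/100 = 65.8.
This falls in the class 80 – <100: L = 80, F = 58, f = 15, h = 20.
70th percentile ≈ 80 + ((65.8 − 58) / 15) × 20 = 90.4000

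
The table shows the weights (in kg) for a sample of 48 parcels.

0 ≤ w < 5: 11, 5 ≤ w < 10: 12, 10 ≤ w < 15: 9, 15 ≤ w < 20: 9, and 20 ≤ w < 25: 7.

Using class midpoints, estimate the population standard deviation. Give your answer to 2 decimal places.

6.86

Midpoints: 2.5, 7.5, 12.5, 17.5, 22.5
n = 48, Σfm = 545, mean = 11.3542
Σfm² = 8450
Σf(m − x̄)² = Σfm² − (Σfm)²/n = 8450 − 545²/48 = 2261.9792
Population variance = 2261.9792 / 48 = 47.1246
Standard deviation = √47.1246 = 6.8647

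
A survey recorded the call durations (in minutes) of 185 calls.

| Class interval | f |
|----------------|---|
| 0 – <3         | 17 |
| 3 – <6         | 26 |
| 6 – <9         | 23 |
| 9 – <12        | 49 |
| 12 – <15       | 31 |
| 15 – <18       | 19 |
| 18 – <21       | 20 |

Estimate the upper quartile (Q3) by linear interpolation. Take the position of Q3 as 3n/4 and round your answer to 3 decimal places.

14.298

Cumulative frequencies: 17, 43, 66, 115, 146, 165, 185
n = 185; position = 3n/4 = 138.75.
This falls in the class 12 – <15: L = 12, F = 115, f = 31, h = 3.
Upper quartile ≈ 12 + ((138.75 − 115) / 31) × 3 = 14.2984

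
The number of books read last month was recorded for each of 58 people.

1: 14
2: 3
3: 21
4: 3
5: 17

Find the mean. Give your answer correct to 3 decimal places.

3.103

Values: 1, 2, 3, 4, 5
Σfx = 14×1 + 3×2 + 21×3 + 3×4 + 17×5 = 180
n = Σf = 58
Mean = 180 / 58 = 3.1034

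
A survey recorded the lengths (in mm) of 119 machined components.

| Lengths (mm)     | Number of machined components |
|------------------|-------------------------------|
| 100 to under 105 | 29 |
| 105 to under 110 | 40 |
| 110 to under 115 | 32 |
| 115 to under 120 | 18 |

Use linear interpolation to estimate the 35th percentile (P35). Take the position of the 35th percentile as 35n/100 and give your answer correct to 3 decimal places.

106.581

Cumulative frequencies: 29, 69, 101, 119
n = 119; position = 35n/100 = 41.65.
This falls in the class 105 to under 110: L = 105, F = 29, f = 40, h = 5.
35th percentile ≈ 105 + ((41.65 − 29) / 40) × 5 = 106.5812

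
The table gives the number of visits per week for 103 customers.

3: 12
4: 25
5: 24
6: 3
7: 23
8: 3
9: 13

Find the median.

5

Cumulative frequencies: 12, 37, 61, 64, 87, 90, 103
n = 103, so the median is the value in position (n+1)/2 = 52.
Position 52 falls at value 5.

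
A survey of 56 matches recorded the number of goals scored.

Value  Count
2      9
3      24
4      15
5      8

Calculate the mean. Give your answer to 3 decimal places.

Values: 2, 3, 4, 5
Σfx = 9×2 + 24×3 + 15×4 + 8×5 = 190
n = Σf = 56
Mean = 190 / 56 = 3.3929

3.393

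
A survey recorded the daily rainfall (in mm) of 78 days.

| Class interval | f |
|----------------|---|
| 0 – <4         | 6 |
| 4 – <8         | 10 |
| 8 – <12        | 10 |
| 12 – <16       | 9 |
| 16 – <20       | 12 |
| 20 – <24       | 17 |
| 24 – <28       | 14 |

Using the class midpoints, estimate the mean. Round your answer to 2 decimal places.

16.05

Midpoints: 2, 6, 10, 14, 18, 22, 26
Σfm = 6×2 + 10×6 + 10×10 + 9×14 + 12×18 + 17×22 + 14×26 = 1252
n = Σf = 78
Mean = 1252 / 78 = 16.0513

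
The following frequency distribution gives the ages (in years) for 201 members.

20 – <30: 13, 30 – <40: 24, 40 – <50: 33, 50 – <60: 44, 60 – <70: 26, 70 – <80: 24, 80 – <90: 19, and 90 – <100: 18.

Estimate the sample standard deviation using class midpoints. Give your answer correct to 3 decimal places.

Midpoints: 25, 35, 45, 55, 65, 75, 85, 95
n = 201, Σfm = 11885, mean = 59.1294
Σfm² = 782025
Σf(m − x̄)² = Σfm² − (Σfm)²/n = 782025 − 11885²/201 = 79272.6368
Sample variance = 79272.6368 / 200 = 396.3632
Standard deviation = √396.3632 = 19.9089

19.909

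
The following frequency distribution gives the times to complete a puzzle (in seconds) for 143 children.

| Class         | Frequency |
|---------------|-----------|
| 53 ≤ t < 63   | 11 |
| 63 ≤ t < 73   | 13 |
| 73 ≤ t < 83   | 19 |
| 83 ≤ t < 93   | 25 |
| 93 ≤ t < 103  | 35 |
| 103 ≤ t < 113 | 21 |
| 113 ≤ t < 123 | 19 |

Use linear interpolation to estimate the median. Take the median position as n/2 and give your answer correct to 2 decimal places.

94.00

Cumulative frequencies: 11, 24, 43, 68, 103, 124, 143
n = 143; position = n/2 = 71.5.
This falls in the class 93 ≤ t < 103: L = 93, F = 68, f = 35, h = 10.
Median ≈ 93 + ((71.5 − 68) / 35) × 10 = 94.0000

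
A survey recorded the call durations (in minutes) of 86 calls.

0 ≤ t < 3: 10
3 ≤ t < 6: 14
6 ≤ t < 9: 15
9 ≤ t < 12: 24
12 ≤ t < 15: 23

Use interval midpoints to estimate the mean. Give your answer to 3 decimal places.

Midpoints: 1.5, 4.5, 7.5, 10.5, 13.5
Σfm = 10×1.5 + 14×4.5 + 15×7.5 + 24×10.5 + 23×13.5 = 753
n = Σf = 86
Mean = 753 / 86 = 8.7558

8.756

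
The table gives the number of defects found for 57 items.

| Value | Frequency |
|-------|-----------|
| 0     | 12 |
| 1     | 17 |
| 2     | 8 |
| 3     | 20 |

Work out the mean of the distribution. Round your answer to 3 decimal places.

Values: 0, 1, 2, 3
Σfx = 12×0 + 17×1 + 8×2 + 20×3 = 93
n = Σf = 57
Mean = 93 / 57 = 1.6316

1.632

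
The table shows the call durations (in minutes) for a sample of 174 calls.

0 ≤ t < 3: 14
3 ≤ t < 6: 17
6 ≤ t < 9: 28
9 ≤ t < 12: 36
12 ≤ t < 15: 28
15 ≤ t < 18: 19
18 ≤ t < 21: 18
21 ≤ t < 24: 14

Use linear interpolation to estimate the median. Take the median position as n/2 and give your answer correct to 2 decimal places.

11.33

Cumulative frequencies: 14, 31, 59, 95, 123, 142, 160, 174
n = 174; position = n/2 = 87.
This falls in the class 9 ≤ t < 12: L = 9, F = 59, f = 36, h = 3.
Median ≈ 9 + ((87 − 59) / 36) × 3 = 11.3333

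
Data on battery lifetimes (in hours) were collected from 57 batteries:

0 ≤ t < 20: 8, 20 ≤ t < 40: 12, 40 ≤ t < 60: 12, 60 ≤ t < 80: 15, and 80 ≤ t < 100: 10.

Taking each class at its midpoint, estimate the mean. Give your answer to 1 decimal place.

Midpoints: 10, 30, 50, 70, 90
Σfm = 8×10 + 12×30 + 12×50 + 15×70 + 10×90 = 2990
n = Σf = 57
Mean = 2990 / 57 = 52.4561

52.5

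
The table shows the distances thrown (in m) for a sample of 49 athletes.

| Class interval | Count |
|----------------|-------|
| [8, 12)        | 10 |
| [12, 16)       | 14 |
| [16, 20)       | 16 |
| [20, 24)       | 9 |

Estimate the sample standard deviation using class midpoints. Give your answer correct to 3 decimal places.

4.092

Midpoints: 10, 14, 18, 22
n = 49, Σfm = 782, mean = 15.9592
Σfm² = 13284
Σf(m − x̄)² = Σfm² − (Σfm)²/n = 13284 − 782²/49 = 803.9184
Sample variance = 803.9184 / 48 = 16.7483
Standard deviation = √16.7483 = 4.0925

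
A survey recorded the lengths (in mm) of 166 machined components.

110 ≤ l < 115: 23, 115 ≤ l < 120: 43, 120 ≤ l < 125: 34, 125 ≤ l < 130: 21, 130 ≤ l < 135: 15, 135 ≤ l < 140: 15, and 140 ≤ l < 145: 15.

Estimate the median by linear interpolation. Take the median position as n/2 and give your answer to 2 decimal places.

122.50

Cumulative frequencies: 23, 66, 100, 121, 136, 151, 166
n = 166; position = n/2 = 83.
This falls in the class 120 ≤ l < 125: L = 120, F = 66, f = 34, h = 5.
Median ≈ 120 + ((83 − 66) / 34) × 5 = 122.5000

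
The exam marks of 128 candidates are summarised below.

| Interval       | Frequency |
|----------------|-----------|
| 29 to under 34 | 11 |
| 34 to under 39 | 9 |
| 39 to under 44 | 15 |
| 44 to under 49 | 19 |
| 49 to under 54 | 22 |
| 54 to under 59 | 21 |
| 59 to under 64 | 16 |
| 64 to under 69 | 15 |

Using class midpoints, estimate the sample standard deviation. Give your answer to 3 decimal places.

Midpoints: 31.5, 36.5, 41.5, 46.5, 51.5, 56.5, 61.5, 66.5
n = 128, Σfm = 6482, mean = 50.6406
Σfm² = 342058
Σf(m − x̄)² = Σfm² − (Σfm)²/n = 342058 − 6482²/128 = 13805.4688
Sample variance = 13805.4688 / 127 = 108.7045
Standard deviation = √108.7045 = 10.4261

10.426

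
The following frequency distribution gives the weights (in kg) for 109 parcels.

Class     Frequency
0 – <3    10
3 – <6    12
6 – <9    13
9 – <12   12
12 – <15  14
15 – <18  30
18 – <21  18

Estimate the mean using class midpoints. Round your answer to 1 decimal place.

Midpoints: 1.5, 4.5, 7.5, 10.5, 13.5, 16.5, 19.5
Σfm = 10×1.5 + 12×4.5 + 13×7.5 + 12×10.5 + 14×13.5 + 30×16.5 + 18×19.5 = 1327.5
n = Σf = 109
Mean = 1327.5 / 109 = 12.1789

12.2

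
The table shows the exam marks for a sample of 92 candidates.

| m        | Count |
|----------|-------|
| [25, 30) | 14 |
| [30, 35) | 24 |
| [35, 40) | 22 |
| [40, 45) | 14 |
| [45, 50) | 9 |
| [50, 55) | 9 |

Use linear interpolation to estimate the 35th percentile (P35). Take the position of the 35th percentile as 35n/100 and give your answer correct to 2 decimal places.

Cumulative frequencies: 14, 38, 60, 74, 83, 92
n = 92; position = 35n/100 = 32.2.
This falls in the class [30, 35): L = 30, F = 14, f = 24, h = 5.
35th percentile ≈ 30 + ((32.2 − 14) / 24) × 5 = 33.7917

33.79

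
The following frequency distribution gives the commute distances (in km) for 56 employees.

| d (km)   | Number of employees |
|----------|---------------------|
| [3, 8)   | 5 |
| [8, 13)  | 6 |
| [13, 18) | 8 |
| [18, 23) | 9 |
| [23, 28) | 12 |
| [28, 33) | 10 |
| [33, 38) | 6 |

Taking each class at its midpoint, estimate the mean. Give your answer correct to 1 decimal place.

Midpoints: 5.5, 10.5, 15.5, 20.5, 25.5, 30.5, 35.5
Σfm = 5×5.5 + 6×10.5 + 8×15.5 + 9×20.5 + 12×25.5 + 10×30.5 + 6×35.5 = 1223
n = Σf = 56
Mean = 1223 / 56 = 21.8393

21.8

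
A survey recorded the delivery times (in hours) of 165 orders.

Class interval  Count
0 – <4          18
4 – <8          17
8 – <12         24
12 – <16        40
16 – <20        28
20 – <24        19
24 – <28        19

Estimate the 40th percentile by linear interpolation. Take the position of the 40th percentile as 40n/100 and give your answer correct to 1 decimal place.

12.7

Cumulative frequencies: 18, 35, 59, 99, 127, 146, 165
n = 165; position = 40n/100 = 66.
This falls in the class 12 – <16: L = 12, F = 59, f = 40, h = 4.
40th percentile ≈ 12 + ((66 − 59) / 40) × 4 = 12.7000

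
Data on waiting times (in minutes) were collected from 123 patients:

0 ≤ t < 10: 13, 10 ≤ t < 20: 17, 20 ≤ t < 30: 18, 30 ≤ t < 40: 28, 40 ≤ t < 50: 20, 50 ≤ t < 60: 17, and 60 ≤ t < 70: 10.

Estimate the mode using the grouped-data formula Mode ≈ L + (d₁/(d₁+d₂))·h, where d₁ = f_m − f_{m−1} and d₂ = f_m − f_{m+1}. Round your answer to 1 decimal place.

Modal class: 30 ≤ t < 40 (highest frequency 28).
d₁ = 28 − 18 = 10, d₂ = 28 − 20 = 8
Mode ≈ 30 + (10/(10+8)) × 10 = 30 + 5.5556 = 35.5556

35.6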